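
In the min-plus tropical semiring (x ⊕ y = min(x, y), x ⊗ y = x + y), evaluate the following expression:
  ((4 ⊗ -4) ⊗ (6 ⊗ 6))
((4 ⊗ -4) ⊗ (6 ⊗ 6)) = 12

Expand innermost to outermost. Recall ⊕ takes the minimum of its arguments and ⊗ takes their sum. Working out the expression ((4 ⊗ -4) ⊗ (6 ⊗ 6)) gives 12.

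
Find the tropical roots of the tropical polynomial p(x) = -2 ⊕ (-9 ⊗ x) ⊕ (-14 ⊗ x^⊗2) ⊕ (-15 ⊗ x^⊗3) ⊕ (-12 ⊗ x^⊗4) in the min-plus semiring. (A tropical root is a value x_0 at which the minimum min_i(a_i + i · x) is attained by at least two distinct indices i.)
Roots: {-3, 1, 5, 7}

Each tropical root is a break point of the lower envelope of the lines y = a_i + i · x (there are 5 lines, with slopes 0, 1, ..., 4). Only the lines that attain the minimum somewhere contribute to roots; other lines are dominated. Here the surviving (envelope) indices are i = 4, i = 3, i = 2, i = 1, i = 0.
Intersections between consecutive envelope lines give the roots: for adjacent envelope indices i < j the intersection is x = (a_i − a_j) / (j − i). Reading off the sorted break points: {-3, 1, 5, 7}.
Verification: at each break x_0, at least two indices attain the minimum of min_i(a_i + i · x_0).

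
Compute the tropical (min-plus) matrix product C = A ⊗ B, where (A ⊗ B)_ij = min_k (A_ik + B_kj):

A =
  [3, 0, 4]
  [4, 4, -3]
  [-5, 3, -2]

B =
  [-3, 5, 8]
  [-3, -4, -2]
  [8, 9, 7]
A ⊗ B =
  [-3, -4, -2]
  [1, 0, 2]
  [-8, -1, 1]

Apply the min-plus product entry-by-entry:
  C[0][0] = min over k of (A[0][0] + B[0][0] = 3 + -3 = 0, A[0][1] + B[1][0] = 0 + -3 = -3, A[0][2] + B[2][0] = 4 + 8 = 12) = -3 (attained at k = 1)
  C[0][1] = min over k of (A[0][0] + B[0][1] = 3 + 5 = 8, A[0][1] + B[1][1] = 0 + -4 = -4, A[0][2] + B[2][1] = 4 + 9 = 13) = -4 (attained at k = 1)
  C[0][2] = min over k of (A[0][0] + B[0][2] = 3 + 8 = 11, A[0][1] + B[1][2] = 0 + -2 = -2, A[0][2] + B[2][2] = 4 + 7 = 11) = -2 (attained at k = 1)
  C[1][0] = min over k of (A[1][0] + B[0][0] = 4 + -3 = 1, A[1][1] + B[1][0] = 4 + -3 = 1, A[1][2] + B[2][0] = -3 + 8 = 5) = 1 (attained at k = 0)
  C[1][1] = min over k of (A[1][0] + B[0][1] = 4 + 5 = 9, A[1][1] + B[1][1] = 4 + -4 = 0, A[1][2] + B[2][1] = -3 + 9 = 6) = 0 (attained at k = 1)
  C[1][2] = min over k of (A[1][0] + B[0][2] = 4 + 8 = 12, A[1][1] + B[1][2] = 4 + -2 = 2, A[1][2] + B[2][2] = -3 + 7 = 4) = 2 (attained at k = 1)
  C[2][0] = min over k of (A[2][0] + B[0][0] = -5 + -3 = -8, A[2][1] + B[1][0] = 3 + -3 = 0, A[2][2] + B[2][0] = -2 + 8 = 6) = -8 (attained at k = 0)
  C[2][1] = min over k of (A[2][0] + B[0][1] = -5 + 5 = 0, A[2][1] + B[1][1] = 3 + -4 = -1, A[2][2] + B[2][1] = -2 + 9 = 7) = -1 (attained at k = 1)
  C[2][2] = min over k of (A[2][0] + B[0][2] = -5 + 8 = 3, A[2][1] + B[1][2] = 3 + -2 = 1, A[2][2] + B[2][2] = -2 + 7 = 5) = 1 (attained at k = 1)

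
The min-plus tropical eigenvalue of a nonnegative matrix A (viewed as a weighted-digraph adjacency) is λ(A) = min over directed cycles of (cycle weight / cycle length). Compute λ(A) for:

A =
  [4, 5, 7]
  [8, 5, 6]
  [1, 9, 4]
λ(A) = 4

Enumerate directed cycles and compute their means (weight / length). Sample:
  cycle 0 → 0: weight = 4, length = 1, mean = 4/1 ≈ 4.000
  cycle 1 → 1: weight = 5, length = 1, mean = 5/1 ≈ 5.000
  cycle 2 → 2: weight = 4, length = 1, mean = 4/1 ≈ 4.000
  cycle 0 → 1 → 0: weight = 13, length = 2, mean = 13/2 ≈ 6.500
  cycle 0 → 2 → 0: weight = 8, length = 2, mean = 8/2 ≈ 4.000
  cycle 1 → 0 → 1: weight = 13, length = 2, mean = 13/2 ≈ 6.500
Minimum mean = 4.000, attained e.g. along the cycle 0 → 0 with weight 4 and length 1. So λ(A) = 4/1 = 4.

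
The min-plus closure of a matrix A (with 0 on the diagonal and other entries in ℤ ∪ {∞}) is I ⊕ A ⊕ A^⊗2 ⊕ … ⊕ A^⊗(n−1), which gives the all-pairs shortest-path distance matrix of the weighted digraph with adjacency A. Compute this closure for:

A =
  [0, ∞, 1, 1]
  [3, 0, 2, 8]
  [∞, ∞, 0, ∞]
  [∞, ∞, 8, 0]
Closure =
  [0, ∞, 1, 1]
  [3, 0, 2, 4]
  [∞, ∞, 0, ∞]
  [∞, ∞, 8, 0]

This is the Floyd-Warshall all-pairs shortest-path computation. For each intermediate vertex k = 0, 1, …, 3, update dist[i][j] ← min(dist[i][j], dist[i][k] + dist[k][j]). The final matrix gives, for each (i, j), the minimum total weight of any directed path from i to j (possibly empty when i = j).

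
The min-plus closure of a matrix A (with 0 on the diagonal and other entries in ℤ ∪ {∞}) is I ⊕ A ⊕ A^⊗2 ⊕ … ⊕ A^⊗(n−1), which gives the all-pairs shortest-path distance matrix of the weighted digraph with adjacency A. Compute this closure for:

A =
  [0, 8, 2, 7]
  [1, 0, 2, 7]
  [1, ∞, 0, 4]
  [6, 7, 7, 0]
Closure =
  [0, 8, 2, 6]
  [1, 0, 2, 6]
  [1, 9, 0, 4]
  [6, 7, 7, 0]

This is the Floyd-Warshall all-pairs shortest-path computation. For each intermediate vertex k = 0, 1, …, 3, update dist[i][j] ← min(dist[i][j], dist[i][k] + dist[k][j]). The final matrix gives, for each (i, j), the minimum total weight of any directed path from i to j (possibly empty when i = j).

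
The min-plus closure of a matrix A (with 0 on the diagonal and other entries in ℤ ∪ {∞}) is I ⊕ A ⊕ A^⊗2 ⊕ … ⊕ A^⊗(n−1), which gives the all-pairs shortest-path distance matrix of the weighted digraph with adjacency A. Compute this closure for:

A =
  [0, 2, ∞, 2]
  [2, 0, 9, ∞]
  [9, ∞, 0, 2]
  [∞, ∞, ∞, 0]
Closure =
  [0, 2, 11, 2]
  [2, 0, 9, 4]
  [9, 11, 0, 2]
  [∞, ∞, ∞, 0]

This is the Floyd-Warshall all-pairs shortest-path computation. For each intermediate vertex k = 0, 1, …, 3, update dist[i][j] ← min(dist[i][j], dist[i][k] + dist[k][j]). The final matrix gives, for each (i, j), the minimum total weight of any directed path from i to j (possibly empty when i = j).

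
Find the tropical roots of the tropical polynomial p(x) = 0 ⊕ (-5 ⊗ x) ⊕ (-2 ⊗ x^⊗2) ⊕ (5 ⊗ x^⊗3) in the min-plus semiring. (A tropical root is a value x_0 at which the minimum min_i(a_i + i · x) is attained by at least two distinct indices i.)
Roots: {-7, -3, 5}

Each tropical root is a break point of the lower envelope of the lines y = a_i + i · x (there are 4 lines, with slopes 0, 1, ..., 3). Only the lines that attain the minimum somewhere contribute to roots; other lines are dominated. Here the surviving (envelope) indices are i = 3, i = 2, i = 1, i = 0.
Intersections between consecutive envelope lines give the roots: for adjacent envelope indices i < j the intersection is x = (a_i − a_j) / (j − i). Reading off the sorted break points: {-7, -3, 5}.
Verification: at each break x_0, at least two indices attain the minimum of min_i(a_i + i · x_0).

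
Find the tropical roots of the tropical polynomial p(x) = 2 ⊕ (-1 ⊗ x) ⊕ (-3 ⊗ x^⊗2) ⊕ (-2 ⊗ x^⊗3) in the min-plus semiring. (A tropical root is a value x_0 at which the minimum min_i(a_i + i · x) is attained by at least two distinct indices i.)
Roots: {-1, 2, 3}

Each tropical root is a break point of the lower envelope of the lines y = a_i + i · x (there are 4 lines, with slopes 0, 1, ..., 3). Only the lines that attain the minimum somewhere contribute to roots; other lines are dominated. Here the surviving (envelope) indices are i = 3, i = 2, i = 1, i = 0.
Intersections between consecutive envelope lines give the roots: for adjacent envelope indices i < j the intersection is x = (a_i − a_j) / (j − i). Reading off the sorted break points: {-1, 2, 3}.
Verification: at each break x_0, at least two indices attain the minimum of min_i(a_i + i · x_0).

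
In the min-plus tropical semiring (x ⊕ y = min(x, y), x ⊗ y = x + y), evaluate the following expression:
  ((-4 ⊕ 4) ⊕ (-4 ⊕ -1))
((-4 ⊕ 4) ⊕ (-4 ⊕ -1)) = -4

Expand innermost to outermost. Recall ⊕ takes the minimum of its arguments and ⊗ takes their sum. Working out the expression ((-4 ⊕ 4) ⊕ (-4 ⊕ -1)) gives -4.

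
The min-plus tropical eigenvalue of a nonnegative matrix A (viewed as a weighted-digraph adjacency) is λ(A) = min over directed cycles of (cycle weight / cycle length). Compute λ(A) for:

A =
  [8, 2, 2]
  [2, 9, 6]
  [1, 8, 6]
λ(A) = 3/2

Enumerate directed cycles and compute their means (weight / length). Sample:
  cycle 0 → 0: weight = 8, length = 1, mean = 8/1 ≈ 8.000
  cycle 1 → 1: weight = 9, length = 1, mean = 9/1 ≈ 9.000
  cycle 2 → 2: weight = 6, length = 1, mean = 6/1 ≈ 6.000
  cycle 0 → 1 → 0: weight = 4, length = 2, mean = 4/2 ≈ 2.000
  cycle 0 → 2 → 0: weight = 3, length = 2, mean = 3/2 ≈ 1.500
  cycle 1 → 0 → 1: weight = 4, length = 2, mean = 4/2 ≈ 2.000
Minimum mean = 1.500, attained e.g. along the cycle 0 → 2 → 0 with weight 3 and length 2. So λ(A) = 3/2 = 3/2.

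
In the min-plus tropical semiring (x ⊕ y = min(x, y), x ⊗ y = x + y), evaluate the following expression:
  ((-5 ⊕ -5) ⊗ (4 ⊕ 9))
((-5 ⊕ -5) ⊗ (4 ⊕ 9)) = -1

Expand innermost to outermost. Recall ⊕ takes the minimum of its arguments and ⊗ takes their sum. Working out the expression ((-5 ⊕ -5) ⊗ (4 ⊕ 9)) gives -1.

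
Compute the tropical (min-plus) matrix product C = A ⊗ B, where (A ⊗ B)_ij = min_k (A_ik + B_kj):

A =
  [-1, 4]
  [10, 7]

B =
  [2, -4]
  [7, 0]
A ⊗ B =
  [1, -5]
  [12, 6]

Apply the min-plus product entry-by-entry:
  C[0][0] = min over k of (A[0][0] + B[0][0] = -1 + 2 = 1, A[0][1] + B[1][0] = 4 + 7 = 11) = 1 (attained at k = 0)
  C[0][1] = min over k of (A[0][0] + B[0][1] = -1 + -4 = -5, A[0][1] + B[1][1] = 4 + 0 = 4) = -5 (attained at k = 0)
  C[1][0] = min over k of (A[1][0] + B[0][0] = 10 + 2 = 12, A[1][1] + B[1][0] = 7 + 7 = 14) = 12 (attained at k = 0)
  C[1][1] = min over k of (A[1][0] + B[0][1] = 10 + -4 = 6, A[1][1] + B[1][1] = 7 + 0 = 7) = 6 (attained at k = 0)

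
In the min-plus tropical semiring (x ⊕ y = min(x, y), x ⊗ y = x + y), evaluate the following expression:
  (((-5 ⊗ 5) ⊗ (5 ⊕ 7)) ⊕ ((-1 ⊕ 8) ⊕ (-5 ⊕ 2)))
(((-5 ⊗ 5) ⊗ (5 ⊕ 7)) ⊕ ((-1 ⊕ 8) ⊕ (-5 ⊕ 2))) = -5

Expand innermost to outermost. Recall ⊕ takes the minimum of its arguments and ⊗ takes their sum. Working out the expression (((-5 ⊗ 5) ⊗ (5 ⊕ 7)) ⊕ ((-1 ⊕ 8) ⊕ (-5 ⊕ 2))) gives -5.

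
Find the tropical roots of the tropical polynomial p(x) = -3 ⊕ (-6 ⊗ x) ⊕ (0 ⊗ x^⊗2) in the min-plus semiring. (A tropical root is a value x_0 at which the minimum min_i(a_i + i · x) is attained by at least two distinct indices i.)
Roots: {-6, 3}

Each tropical root is a break point of the lower envelope of the lines y = a_i + i · x (there are 3 lines, with slopes 0, 1, ..., 2). Only the lines that attain the minimum somewhere contribute to roots; other lines are dominated. Here the surviving (envelope) indices are i = 2, i = 1, i = 0.
Intersections between consecutive envelope lines give the roots: for adjacent envelope indices i < j the intersection is x = (a_i − a_j) / (j − i). Reading off the sorted break points: {-6, 3}.
Verification: at each break x_0, at least two indices attain the minimum of min_i(a_i + i · x_0).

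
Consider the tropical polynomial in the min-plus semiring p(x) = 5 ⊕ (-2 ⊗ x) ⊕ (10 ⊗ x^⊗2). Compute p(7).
p(7) = 5

A tropical monomial a ⊗ x^⊗i evaluates to a + i · x. Evaluating each term at x = 7:
  Term 0 contributes 5 + 0 · 7 = 5
  Term 1 contributes -2 + 1 · 7 = 5
  Term 2 contributes 10 + 2 · 7 = 24
p(7) = ⊕ of these = min[5, 5, 24] = 5.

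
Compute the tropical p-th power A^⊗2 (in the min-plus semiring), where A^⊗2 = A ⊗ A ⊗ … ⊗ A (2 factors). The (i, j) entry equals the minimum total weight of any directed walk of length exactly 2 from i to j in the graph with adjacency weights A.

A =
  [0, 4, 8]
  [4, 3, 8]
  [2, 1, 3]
A^⊗2 =
  [0, 4, 8]
  [4, 6, 11]
  [2, 4, 6]

Each entry (A^⊗2)_ij equals the minimum over all length-2 walks i = v_0 → v_1 → … → v_2 = j of Σ_t A[v_t][v_{t+1}]. For example, for (i, j) = (0, 2) we minimise over 3 possible intermediate vertex sequences; the minimum is 8, attained along the walk 0 → 0 → 2.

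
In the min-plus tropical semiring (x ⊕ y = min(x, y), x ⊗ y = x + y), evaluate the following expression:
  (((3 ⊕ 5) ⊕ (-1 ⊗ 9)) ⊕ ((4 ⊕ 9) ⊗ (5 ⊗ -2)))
(((3 ⊕ 5) ⊕ (-1 ⊗ 9)) ⊕ ((4 ⊕ 9) ⊗ (5 ⊗ -2))) = 3

Expand innermost to outermost. Recall ⊕ takes the minimum of its arguments and ⊗ takes their sum. Working out the expression (((3 ⊕ 5) ⊕ (-1 ⊗ 9)) ⊕ ((4 ⊕ 9) ⊗ (5 ⊗ -2))) gives 3.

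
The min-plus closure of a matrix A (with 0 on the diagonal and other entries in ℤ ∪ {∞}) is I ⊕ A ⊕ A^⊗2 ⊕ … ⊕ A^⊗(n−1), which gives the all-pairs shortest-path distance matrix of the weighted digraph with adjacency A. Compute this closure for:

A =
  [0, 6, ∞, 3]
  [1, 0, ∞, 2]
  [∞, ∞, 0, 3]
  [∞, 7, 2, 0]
Closure =
  [0, 6, 5, 3]
  [1, 0, 4, 2]
  [11, 10, 0, 3]
  [8, 7, 2, 0]

This is the Floyd-Warshall all-pairs shortest-path computation. For each intermediate vertex k = 0, 1, …, 3, update dist[i][j] ← min(dist[i][j], dist[i][k] + dist[k][j]). The final matrix gives, for each (i, j), the minimum total weight of any directed path from i to j (possibly empty when i = j).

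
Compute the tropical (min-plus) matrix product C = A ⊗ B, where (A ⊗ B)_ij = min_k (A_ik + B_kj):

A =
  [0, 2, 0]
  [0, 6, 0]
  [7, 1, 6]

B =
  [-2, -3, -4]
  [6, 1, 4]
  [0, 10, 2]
A ⊗ B =
  [-2, -3, -4]
  [-2, -3, -4]
  [5, 2, 3]

Apply the min-plus product entry-by-entry:
  C[0][0] = min over k of (A[0][0] + B[0][0] = 0 + -2 = -2, A[0][1] + B[1][0] = 2 + 6 = 8, A[0][2] + B[2][0] = 0 + 0 = 0) = -2 (attained at k = 0)
  C[0][1] = min over k of (A[0][0] + B[0][1] = 0 + -3 = -3, A[0][1] + B[1][1] = 2 + 1 = 3, A[0][2] + B[2][1] = 0 + 10 = 10) = -3 (attained at k = 0)
  C[0][2] = min over k of (A[0][0] + B[0][2] = 0 + -4 = -4, A[0][1] + B[1][2] = 2 + 4 = 6, A[0][2] + B[2][2] = 0 + 2 = 2) = -4 (attained at k = 0)
  C[1][0] = min over k of (A[1][0] + B[0][0] = 0 + -2 = -2, A[1][1] + B[1][0] = 6 + 6 = 12, A[1][2] + B[2][0] = 0 + 0 = 0) = -2 (attained at k = 0)
  C[1][1] = min over k of (A[1][0] + B[0][1] = 0 + -3 = -3, A[1][1] + B[1][1] = 6 + 1 = 7, A[1][2] + B[2][1] = 0 + 10 = 10) = -3 (attained at k = 0)
  C[1][2] = min over k of (A[1][0] + B[0][2] = 0 + -4 = -4, A[1][1] + B[1][2] = 6 + 4 = 10, A[1][2] + B[2][2] = 0 + 2 = 2) = -4 (attained at k = 0)
  C[2][0] = min over k of (A[2][0] + B[0][0] = 7 + -2 = 5, A[2][1] + B[1][0] = 1 + 6 = 7, A[2][2] + B[2][0] = 6 + 0 = 6) = 5 (attained at k = 0)
  C[2][1] = min over k of (A[2][0] + B[0][1] = 7 + -3 = 4, A[2][1] + B[1][1] = 1 + 1 = 2, A[2][2] + B[2][1] = 6 + 10 = 16) = 2 (attained at k = 1)
  C[2][2] = min over k of (A[2][0] + B[0][2] = 7 + -4 = 3, A[2][1] + B[1][2] = 1 + 4 = 5, A[2][2] + B[2][2] = 6 + 2 = 8) = 3 (attained at k = 0)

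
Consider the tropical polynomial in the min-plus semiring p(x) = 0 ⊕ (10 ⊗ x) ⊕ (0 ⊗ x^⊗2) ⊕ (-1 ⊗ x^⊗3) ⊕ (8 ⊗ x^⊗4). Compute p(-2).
p(-2) = -7

A tropical monomial a ⊗ x^⊗i evaluates to a + i · x. Evaluating each term at x = -2:
  Term 0 contributes 0 + 0 · -2 = 0
  Term 1 contributes 10 + 1 · -2 = 8
  Term 2 contributes 0 + 2 · -2 = -4
  Term 3 contributes -1 + 3 · -2 = -7
  Term 4 contributes 8 + 4 · -2 = 0
p(-2) = ⊕ of these = min[0, 8, -4, -7, 0] = -7.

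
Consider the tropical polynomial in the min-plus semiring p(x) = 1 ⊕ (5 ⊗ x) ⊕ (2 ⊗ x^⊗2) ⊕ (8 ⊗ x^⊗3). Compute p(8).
p(8) = 1

A tropical monomial a ⊗ x^⊗i evaluates to a + i · x. Evaluating each term at x = 8:
  Term 0 contributes 1 + 0 · 8 = 1
  Term 1 contributes 5 + 1 · 8 = 13
  Term 2 contributes 2 + 2 · 8 = 18
  Term 3 contributes 8 + 3 · 8 = 32
p(8) = ⊕ of these = min[1, 13, 18, 32] = 1.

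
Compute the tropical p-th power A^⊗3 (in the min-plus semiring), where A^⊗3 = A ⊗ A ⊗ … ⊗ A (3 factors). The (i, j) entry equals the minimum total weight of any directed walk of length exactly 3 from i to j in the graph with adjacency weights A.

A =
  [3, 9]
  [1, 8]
A^⊗3 =
  [9, 15]
  [7, 13]

Each entry (A^⊗3)_ij equals the minimum over all length-3 walks i = v_0 → v_1 → … → v_3 = j of Σ_t A[v_t][v_{t+1}]. For example, for (i, j) = (0, 1) we minimise over 4 possible intermediate vertex sequences; the minimum is 15, attained along the walk 0 → 0 → 0 → 1.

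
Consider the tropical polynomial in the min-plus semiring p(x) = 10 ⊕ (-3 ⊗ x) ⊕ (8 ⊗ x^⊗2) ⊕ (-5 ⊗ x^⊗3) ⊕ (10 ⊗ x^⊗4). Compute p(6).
p(6) = 3

A tropical monomial a ⊗ x^⊗i evaluates to a + i · x. Evaluating each term at x = 6:
  Term 0 contributes 10 + 0 · 6 = 10
  Term 1 contributes -3 + 1 · 6 = 3
  Term 2 contributes 8 + 2 · 6 = 20
  Term 3 contributes -5 + 3 · 6 = 13
  Term 4 contributes 10 + 4 · 6 = 34
p(6) = ⊕ of these = min[10, 3, 20, 13, 34] = 3.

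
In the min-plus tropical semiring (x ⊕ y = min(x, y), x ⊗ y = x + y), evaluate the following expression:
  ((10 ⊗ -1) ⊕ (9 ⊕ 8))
((10 ⊗ -1) ⊕ (9 ⊕ 8)) = 8

Expand innermost to outermost. Recall ⊕ takes the minimum of its arguments and ⊗ takes their sum. Working out the expression ((10 ⊗ -1) ⊕ (9 ⊕ 8)) gives 8.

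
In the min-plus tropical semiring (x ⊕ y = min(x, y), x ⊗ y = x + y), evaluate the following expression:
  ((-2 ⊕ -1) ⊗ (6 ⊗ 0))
((-2 ⊕ -1) ⊗ (6 ⊗ 0)) = 4

Expand innermost to outermost. Recall ⊕ takes the minimum of its arguments and ⊗ takes their sum. Working out the expression ((-2 ⊕ -1) ⊗ (6 ⊗ 0)) gives 4.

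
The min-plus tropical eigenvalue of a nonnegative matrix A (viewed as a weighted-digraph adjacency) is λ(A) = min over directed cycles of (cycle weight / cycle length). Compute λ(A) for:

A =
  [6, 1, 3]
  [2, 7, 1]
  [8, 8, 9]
λ(A) = 3/2

Enumerate directed cycles and compute their means (weight / length). Sample:
  cycle 0 → 0: weight = 6, length = 1, mean = 6/1 ≈ 6.000
  cycle 1 → 1: weight = 7, length = 1, mean = 7/1 ≈ 7.000
  cycle 2 → 2: weight = 9, length = 1, mean = 9/1 ≈ 9.000
  cycle 0 → 1 → 0: weight = 3, length = 2, mean = 3/2 ≈ 1.500
  cycle 0 → 2 → 0: weight = 11, length = 2, mean = 11/2 ≈ 5.500
  cycle 1 → 0 → 1: weight = 3, length = 2, mean = 3/2 ≈ 1.500
Minimum mean = 1.500, attained e.g. along the cycle 0 → 1 → 0 with weight 3 and length 2. So λ(A) = 3/2 = 3/2.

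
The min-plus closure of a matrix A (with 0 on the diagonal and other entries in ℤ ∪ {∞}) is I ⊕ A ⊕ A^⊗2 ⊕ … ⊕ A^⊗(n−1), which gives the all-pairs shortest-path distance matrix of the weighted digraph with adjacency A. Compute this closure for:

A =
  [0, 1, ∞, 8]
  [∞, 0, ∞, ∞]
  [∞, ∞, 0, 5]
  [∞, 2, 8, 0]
Closure =
  [0, 1, 16, 8]
  [∞, 0, ∞, ∞]
  [∞, 7, 0, 5]
  [∞, 2, 8, 0]

This is the Floyd-Warshall all-pairs shortest-path computation. For each intermediate vertex k = 0, 1, …, 3, update dist[i][j] ← min(dist[i][j], dist[i][k] + dist[k][j]). The final matrix gives, for each (i, j), the minimum total weight of any directed path from i to j (possibly empty when i = j).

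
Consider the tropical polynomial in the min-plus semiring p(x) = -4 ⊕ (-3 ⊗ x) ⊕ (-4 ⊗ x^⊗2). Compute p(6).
p(6) = -4

A tropical monomial a ⊗ x^⊗i evaluates to a + i · x. Evaluating each term at x = 6:
  Term 0 contributes -4 + 0 · 6 = -4
  Term 1 contributes -3 + 1 · 6 = 3
  Term 2 contributes -4 + 2 · 6 = 8
p(6) = ⊕ of these = min[-4, 3, 8] = -4.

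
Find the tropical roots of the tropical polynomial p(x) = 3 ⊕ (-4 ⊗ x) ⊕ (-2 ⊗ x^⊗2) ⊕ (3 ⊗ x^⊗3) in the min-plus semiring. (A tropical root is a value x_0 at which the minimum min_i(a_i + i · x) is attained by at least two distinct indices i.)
Roots: {-5, -2, 7}

Each tropical root is a break point of the lower envelope of the lines y = a_i + i · x (there are 4 lines, with slopes 0, 1, ..., 3). Only the lines that attain the minimum somewhere contribute to roots; other lines are dominated. Here the surviving (envelope) indices are i = 3, i = 2, i = 1, i = 0.
Intersections between consecutive envelope lines give the roots: for adjacent envelope indices i < j the intersection is x = (a_i − a_j) / (j − i). Reading off the sorted break points: {-5, -2, 7}.
Verification: at each break x_0, at least two indices attain the minimum of min_i(a_i + i · x_0).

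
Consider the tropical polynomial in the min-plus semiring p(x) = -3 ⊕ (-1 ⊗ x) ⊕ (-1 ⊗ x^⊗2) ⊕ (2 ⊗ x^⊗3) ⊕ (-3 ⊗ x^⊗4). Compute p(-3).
p(-3) = -15

A tropical monomial a ⊗ x^⊗i evaluates to a + i · x. Evaluating each term at x = -3:
  Term 0 contributes -3 + 0 · -3 = -3
  Term 1 contributes -1 + 1 · -3 = -4
  Term 2 contributes -1 + 2 · -3 = -7
  Term 3 contributes 2 + 3 · -3 = -7
  Term 4 contributes -3 + 4 · -3 = -15
p(-3) = ⊕ of these = min[-3, -4, -7, -7, -15] = -15.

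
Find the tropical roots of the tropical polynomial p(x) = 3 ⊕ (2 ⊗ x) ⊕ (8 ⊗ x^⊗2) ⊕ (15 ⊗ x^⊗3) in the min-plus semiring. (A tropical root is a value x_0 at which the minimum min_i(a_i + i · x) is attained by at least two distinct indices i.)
Roots: {-7, -6, 1}

Each tropical root is a break point of the lower envelope of the lines y = a_i + i · x (there are 4 lines, with slopes 0, 1, ..., 3). Only the lines that attain the minimum somewhere contribute to roots; other lines are dominated. Here the surviving (envelope) indices are i = 3, i = 2, i = 1, i = 0.
Intersections between consecutive envelope lines give the roots: for adjacent envelope indices i < j the intersection is x = (a_i − a_j) / (j − i). Reading off the sorted break points: {-7, -6, 1}.
Verification: at each break x_0, at least two indices attain the minimum of min_i(a_i + i · x_0).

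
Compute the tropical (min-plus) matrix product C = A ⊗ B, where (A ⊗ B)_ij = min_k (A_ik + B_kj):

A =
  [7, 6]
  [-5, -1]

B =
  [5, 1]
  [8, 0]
A ⊗ B =
  [12, 6]
  [0, -4]

Apply the min-plus product entry-by-entry:
  C[0][0] = min over k of (A[0][0] + B[0][0] = 7 + 5 = 12, A[0][1] + B[1][0] = 6 + 8 = 14) = 12 (attained at k = 0)
  C[0][1] = min over k of (A[0][0] + B[0][1] = 7 + 1 = 8, A[0][1] + B[1][1] = 6 + 0 = 6) = 6 (attained at k = 1)
  C[1][0] = min over k of (A[1][0] + B[0][0] = -5 + 5 = 0, A[1][1] + B[1][0] = -1 + 8 = 7) = 0 (attained at k = 0)
  C[1][1] = min over k of (A[1][0] + B[0][1] = -5 + 1 = -4, A[1][1] + B[1][1] = -1 + 0 = -1) = -4 (attained at k = 0)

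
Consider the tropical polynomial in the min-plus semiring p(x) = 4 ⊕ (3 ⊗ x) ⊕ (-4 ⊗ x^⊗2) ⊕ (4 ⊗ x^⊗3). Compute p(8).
p(8) = 4

A tropical monomial a ⊗ x^⊗i evaluates to a + i · x. Evaluating each term at x = 8:
  Term 0 contributes 4 + 0 · 8 = 4
  Term 1 contributes 3 + 1 · 8 = 11
  Term 2 contributes -4 + 2 · 8 = 12
  Term 3 contributes 4 + 3 · 8 = 28
p(8) = ⊕ of these = min[4, 11, 12, 28] = 4.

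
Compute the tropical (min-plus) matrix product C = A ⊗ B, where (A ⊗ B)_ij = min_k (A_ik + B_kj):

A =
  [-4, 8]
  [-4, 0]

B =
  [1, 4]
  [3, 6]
A ⊗ B =
  [-3, 0]
  [-3, 0]

Apply the min-plus product entry-by-entry:
  C[0][0] = min over k of (A[0][0] + B[0][0] = -4 + 1 = -3, A[0][1] + B[1][0] = 8 + 3 = 11) = -3 (attained at k = 0)
  C[0][1] = min over k of (A[0][0] + B[0][1] = -4 + 4 = 0, A[0][1] + B[1][1] = 8 + 6 = 14) = 0 (attained at k = 0)
  C[1][0] = min over k of (A[1][0] + B[0][0] = -4 + 1 = -3, A[1][1] + B[1][0] = 0 + 3 = 3) = -3 (attained at k = 0)
  C[1][1] = min over k of (A[1][0] + B[0][1] = -4 + 4 = 0, A[1][1] + B[1][1] = 0 + 6 = 6) = 0 (attained at k = 0)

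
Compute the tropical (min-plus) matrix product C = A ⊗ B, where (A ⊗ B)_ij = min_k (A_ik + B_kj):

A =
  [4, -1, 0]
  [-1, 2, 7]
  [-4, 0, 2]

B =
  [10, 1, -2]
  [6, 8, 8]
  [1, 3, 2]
A ⊗ B =
  [1, 3, 2]
  [8, 0, -3]
  [3, -3, -6]

Apply the min-plus product entry-by-entry:
  C[0][0] = min over k of (A[0][0] + B[0][0] = 4 + 10 = 14, A[0][1] + B[1][0] = -1 + 6 = 5, A[0][2] + B[2][0] = 0 + 1 = 1) = 1 (attained at k = 2)
  C[0][1] = min over k of (A[0][0] + B[0][1] = 4 + 1 = 5, A[0][1] + B[1][1] = -1 + 8 = 7, A[0][2] + B[2][1] = 0 + 3 = 3) = 3 (attained at k = 2)
  C[0][2] = min over k of (A[0][0] + B[0][2] = 4 + -2 = 2, A[0][1] + B[1][2] = -1 + 8 = 7, A[0][2] + B[2][2] = 0 + 2 = 2) = 2 (attained at k = 0)
  C[1][0] = min over k of (A[1][0] + B[0][0] = -1 + 10 = 9, A[1][1] + B[1][0] = 2 + 6 = 8, A[1][2] + B[2][0] = 7 + 1 = 8) = 8 (attained at k = 1)
  C[1][1] = min over k of (A[1][0] + B[0][1] = -1 + 1 = 0, A[1][1] + B[1][1] = 2 + 8 = 10, A[1][2] + B[2][1] = 7 + 3 = 10) = 0 (attained at k = 0)
  C[1][2] = min over k of (A[1][0] + B[0][2] = -1 + -2 = -3, A[1][1] + B[1][2] = 2 + 8 = 10, A[1][2] + B[2][2] = 7 + 2 = 9) = -3 (attained at k = 0)
  C[2][0] = min over k of (A[2][0] + B[0][0] = -4 + 10 = 6, A[2][1] + B[1][0] = 0 + 6 = 6, A[2][2] + B[2][0] = 2 + 1 = 3) = 3 (attained at k = 2)
  C[2][1] = min over k of (A[2][0] + B[0][1] = -4 + 1 = -3, A[2][1] + B[1][1] = 0 + 8 = 8, A[2][2] + B[2][1] = 2 + 3 = 5) = -3 (attained at k = 0)
  C[2][2] = min over k of (A[2][0] + B[0][2] = -4 + -2 = -6, A[2][1] + B[1][2] = 0 + 8 = 8, A[2][2] + B[2][2] = 2 + 2 = 4) = -6 (attained at k = 0)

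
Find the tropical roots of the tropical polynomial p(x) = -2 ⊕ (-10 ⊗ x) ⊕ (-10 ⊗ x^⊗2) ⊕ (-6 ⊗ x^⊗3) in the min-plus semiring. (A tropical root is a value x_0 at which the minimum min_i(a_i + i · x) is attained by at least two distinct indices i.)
Roots: {-4, 0, 8}

Each tropical root is a break point of the lower envelope of the lines y = a_i + i · x (there are 4 lines, with slopes 0, 1, ..., 3). Only the lines that attain the minimum somewhere contribute to roots; other lines are dominated. Here the surviving (envelope) indices are i = 3, i = 2, i = 1, i = 0.
Intersections between consecutive envelope lines give the roots: for adjacent envelope indices i < j the intersection is x = (a_i − a_j) / (j − i). Reading off the sorted break points: {-4, 0, 8}.
Verification: at each break x_0, at least two indices attain the minimum of min_i(a_i + i · x_0).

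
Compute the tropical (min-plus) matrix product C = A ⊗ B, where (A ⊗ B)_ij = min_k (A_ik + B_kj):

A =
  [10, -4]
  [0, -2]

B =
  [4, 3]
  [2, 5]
A ⊗ B =
  [-2, 1]
  [0, 3]

Apply the min-plus product entry-by-entry:
  C[0][0] = min over k of (A[0][0] + B[0][0] = 10 + 4 = 14, A[0][1] + B[1][0] = -4 + 2 = -2) = -2 (attained at k = 1)
  C[0][1] = min over k of (A[0][0] + B[0][1] = 10 + 3 = 13, A[0][1] + B[1][1] = -4 + 5 = 1) = 1 (attained at k = 1)
  C[1][0] = min over k of (A[1][0] + B[0][0] = 0 + 4 = 4, A[1][1] + B[1][0] = -2 + 2 = 0) = 0 (attained at k = 1)
  C[1][1] = min over k of (A[1][0] + B[0][1] = 0 + 3 = 3, A[1][1] + B[1][1] = -2 + 5 = 3) = 3 (attained at k = 0)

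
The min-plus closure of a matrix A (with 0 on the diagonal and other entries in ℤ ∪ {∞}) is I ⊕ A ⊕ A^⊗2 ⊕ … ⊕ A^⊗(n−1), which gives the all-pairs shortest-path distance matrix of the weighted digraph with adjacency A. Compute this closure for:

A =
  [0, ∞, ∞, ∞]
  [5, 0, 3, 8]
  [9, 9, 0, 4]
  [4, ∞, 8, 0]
Closure =
  [0, ∞, ∞, ∞]
  [5, 0, 3, 7]
  [8, 9, 0, 4]
  [4, 17, 8, 0]

This is the Floyd-Warshall all-pairs shortest-path computation. For each intermediate vertex k = 0, 1, …, 3, update dist[i][j] ← min(dist[i][j], dist[i][k] + dist[k][j]). The final matrix gives, for each (i, j), the minimum total weight of any directed path from i to j (possibly empty when i = j).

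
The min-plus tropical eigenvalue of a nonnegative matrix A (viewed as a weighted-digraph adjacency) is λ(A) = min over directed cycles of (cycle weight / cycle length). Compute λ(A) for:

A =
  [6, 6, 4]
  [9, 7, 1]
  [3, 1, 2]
λ(A) = 1

Enumerate directed cycles and compute their means (weight / length). Sample:
  cycle 0 → 0: weight = 6, length = 1, mean = 6/1 ≈ 6.000
  cycle 1 → 1: weight = 7, length = 1, mean = 7/1 ≈ 7.000
  cycle 2 → 2: weight = 2, length = 1, mean = 2/1 ≈ 2.000
  cycle 0 → 1 → 0: weight = 15, length = 2, mean = 15/2 ≈ 7.500
  cycle 0 → 2 → 0: weight = 7, length = 2, mean = 7/2 ≈ 3.500
  cycle 1 → 0 → 1: weight = 15, length = 2, mean = 15/2 ≈ 7.500
Minimum mean = 1.000, attained e.g. along the cycle 1 → 2 → 1 with weight 2 and length 2. So λ(A) = 2/2 = 1.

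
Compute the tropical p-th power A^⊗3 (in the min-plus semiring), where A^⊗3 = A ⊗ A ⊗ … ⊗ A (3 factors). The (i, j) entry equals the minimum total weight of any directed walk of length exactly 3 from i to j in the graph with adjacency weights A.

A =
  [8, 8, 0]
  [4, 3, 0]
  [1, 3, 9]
A^⊗3 =
  [7, 6, 1]
  [4, 6, 1]
  [2, 4, 6]

Each entry (A^⊗3)_ij equals the minimum over all length-3 walks i = v_0 → v_1 → … → v_3 = j of Σ_t A[v_t][v_{t+1}]. For example, for (i, j) = (0, 2) we minimise over 9 possible intermediate vertex sequences; the minimum is 1, attained along the walk 0 → 2 → 0 → 2.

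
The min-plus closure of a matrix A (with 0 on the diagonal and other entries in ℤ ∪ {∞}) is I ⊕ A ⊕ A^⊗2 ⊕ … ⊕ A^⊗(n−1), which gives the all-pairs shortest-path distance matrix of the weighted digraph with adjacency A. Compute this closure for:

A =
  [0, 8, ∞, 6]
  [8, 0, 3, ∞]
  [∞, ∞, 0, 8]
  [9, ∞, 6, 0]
Closure =
  [0, 8, 11, 6]
  [8, 0, 3, 11]
  [17, 25, 0, 8]
  [9, 17, 6, 0]

This is the Floyd-Warshall all-pairs shortest-path computation. For each intermediate vertex k = 0, 1, …, 3, update dist[i][j] ← min(dist[i][j], dist[i][k] + dist[k][j]). The final matrix gives, for each (i, j), the minimum total weight of any directed path from i to j (possibly empty when i = j).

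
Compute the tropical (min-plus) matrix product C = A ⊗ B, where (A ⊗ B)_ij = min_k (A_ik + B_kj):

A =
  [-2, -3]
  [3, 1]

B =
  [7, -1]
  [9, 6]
A ⊗ B =
  [5, -3]
  [10, 2]

Apply the min-plus product entry-by-entry:
  C[0][0] = min over k of (A[0][0] + B[0][0] = -2 + 7 = 5, A[0][1] + B[1][0] = -3 + 9 = 6) = 5 (attained at k = 0)
  C[0][1] = min over k of (A[0][0] + B[0][1] = -2 + -1 = -3, A[0][1] + B[1][1] = -3 + 6 = 3) = -3 (attained at k = 0)
  C[1][0] = min over k of (A[1][0] + B[0][0] = 3 + 7 = 10, A[1][1] + B[1][0] = 1 + 9 = 10) = 10 (attained at k = 0)
  C[1][1] = min over k of (A[1][0] + B[0][1] = 3 + -1 = 2, A[1][1] + B[1][1] = 1 + 6 = 7) = 2 (attained at k = 0)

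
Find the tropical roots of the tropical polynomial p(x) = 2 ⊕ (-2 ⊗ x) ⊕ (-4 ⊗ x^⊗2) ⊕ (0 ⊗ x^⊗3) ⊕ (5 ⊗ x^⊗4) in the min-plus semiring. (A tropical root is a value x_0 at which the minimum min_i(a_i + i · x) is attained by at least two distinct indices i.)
Roots: {-5, -4, 2, 4}

Each tropical root is a break point of the lower envelope of the lines y = a_i + i · x (there are 5 lines, with slopes 0, 1, ..., 4). Only the lines that attain the minimum somewhere contribute to roots; other lines are dominated. Here the surviving (envelope) indices are i = 4, i = 3, i = 2, i = 1, i = 0.
Intersections between consecutive envelope lines give the roots: for adjacent envelope indices i < j the intersection is x = (a_i − a_j) / (j − i). Reading off the sorted break points: {-5, -4, 2, 4}.
Verification: at each break x_0, at least two indices attain the minimum of min_i(a_i + i · x_0).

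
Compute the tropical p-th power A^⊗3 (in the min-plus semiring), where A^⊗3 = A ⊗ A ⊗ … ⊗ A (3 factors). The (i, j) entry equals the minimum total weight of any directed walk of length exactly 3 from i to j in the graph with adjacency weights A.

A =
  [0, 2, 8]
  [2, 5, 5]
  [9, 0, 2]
A^⊗3 =
  [0, 2, 7]
  [2, 4, 9]
  [2, 4, 6]

Each entry (A^⊗3)_ij equals the minimum over all length-3 walks i = v_0 → v_1 → … → v_3 = j of Σ_t A[v_t][v_{t+1}]. For example, for (i, j) = (0, 2) we minimise over 9 possible intermediate vertex sequences; the minimum is 7, attained along the walk 0 → 0 → 1 → 2.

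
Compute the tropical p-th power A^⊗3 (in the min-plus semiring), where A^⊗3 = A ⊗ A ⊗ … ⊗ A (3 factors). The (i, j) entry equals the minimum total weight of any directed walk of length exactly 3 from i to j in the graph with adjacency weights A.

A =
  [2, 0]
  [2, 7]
A^⊗3 =
  [4, 2]
  [4, 4]

Each entry (A^⊗3)_ij equals the minimum over all length-3 walks i = v_0 → v_1 → … → v_3 = j of Σ_t A[v_t][v_{t+1}]. For example, for (i, j) = (0, 1) we minimise over 4 possible intermediate vertex sequences; the minimum is 2, attained along the walk 0 → 1 → 0 → 1.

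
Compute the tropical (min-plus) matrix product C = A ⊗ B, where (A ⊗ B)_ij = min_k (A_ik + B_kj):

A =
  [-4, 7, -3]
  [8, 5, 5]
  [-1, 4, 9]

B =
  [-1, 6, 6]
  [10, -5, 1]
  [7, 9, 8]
A ⊗ B =
  [-5, 2, 2]
  [7, 0, 6]
  [-2, -1, 5]

Apply the min-plus product entry-by-entry:
  C[0][0] = min over k of (A[0][0] + B[0][0] = -4 + -1 = -5, A[0][1] + B[1][0] = 7 + 10 = 17, A[0][2] + B[2][0] = -3 + 7 = 4) = -5 (attained at k = 0)
  C[0][1] = min over k of (A[0][0] + B[0][1] = -4 + 6 = 2, A[0][1] + B[1][1] = 7 + -5 = 2, A[0][2] + B[2][1] = -3 + 9 = 6) = 2 (attained at k = 0)
  C[0][2] = min over k of (A[0][0] + B[0][2] = -4 + 6 = 2, A[0][1] + B[1][2] = 7 + 1 = 8, A[0][2] + B[2][2] = -3 + 8 = 5) = 2 (attained at k = 0)
  C[1][0] = min over k of (A[1][0] + B[0][0] = 8 + -1 = 7, A[1][1] + B[1][0] = 5 + 10 = 15, A[1][2] + B[2][0] = 5 + 7 = 12) = 7 (attained at k = 0)
  C[1][1] = min over k of (A[1][0] + B[0][1] = 8 + 6 = 14, A[1][1] + B[1][1] = 5 + -5 = 0, A[1][2] + B[2][1] = 5 + 9 = 14) = 0 (attained at k = 1)
  C[1][2] = min over k of (A[1][0] + B[0][2] = 8 + 6 = 14, A[1][1] + B[1][2] = 5 + 1 = 6, A[1][2] + B[2][2] = 5 + 8 = 13) = 6 (attained at k = 1)
  C[2][0] = min over k of (A[2][0] + B[0][0] = -1 + -1 = -2, A[2][1] + B[1][0] = 4 + 10 = 14, A[2][2] + B[2][0] = 9 + 7 = 16) = -2 (attained at k = 0)
  C[2][1] = min over k of (A[2][0] + B[0][1] = -1 + 6 = 5, A[2][1] + B[1][1] = 4 + -5 = -1, A[2][2] + B[2][1] = 9 + 9 = 18) = -1 (attained at k = 1)
  C[2][2] = min over k of (A[2][0] + B[0][2] = -1 + 6 = 5, A[2][1] + B[1][2] = 4 + 1 = 5, A[2][2] + B[2][2] = 9 + 8 = 17) = 5 (attained at k = 0)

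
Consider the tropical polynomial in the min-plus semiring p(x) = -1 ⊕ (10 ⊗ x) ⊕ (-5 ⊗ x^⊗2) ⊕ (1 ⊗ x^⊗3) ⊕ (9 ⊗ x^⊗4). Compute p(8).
p(8) = -1

A tropical monomial a ⊗ x^⊗i evaluates to a + i · x. Evaluating each term at x = 8:
  Term 0 contributes -1 + 0 · 8 = -1
  Term 1 contributes 10 + 1 · 8 = 18
  Term 2 contributes -5 + 2 · 8 = 11
  Term 3 contributes 1 + 3 · 8 = 25
  Term 4 contributes 9 + 4 · 8 = 41
p(8) = ⊕ of these = min[-1, 18, 11, 25, 41] = -1.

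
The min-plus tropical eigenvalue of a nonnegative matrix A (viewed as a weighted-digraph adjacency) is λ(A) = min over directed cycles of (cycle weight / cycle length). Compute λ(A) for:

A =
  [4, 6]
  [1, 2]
λ(A) = 2

Enumerate directed cycles and compute their means (weight / length). Sample:
  cycle 0 → 0: weight = 4, length = 1, mean = 4/1 ≈ 4.000
  cycle 1 → 1: weight = 2, length = 1, mean = 2/1 ≈ 2.000
  cycle 0 → 1 → 0: weight = 7, length = 2, mean = 7/2 ≈ 3.500
  cycle 1 → 0 → 1: weight = 7, length = 2, mean = 7/2 ≈ 3.500
Minimum mean = 2.000, attained e.g. along the cycle 1 → 1 with weight 2 and length 1. So λ(A) = 2/1 = 2.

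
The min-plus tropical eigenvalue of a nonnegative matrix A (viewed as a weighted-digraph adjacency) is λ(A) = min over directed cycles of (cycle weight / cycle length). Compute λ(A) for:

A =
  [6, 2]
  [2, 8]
λ(A) = 2

Enumerate directed cycles and compute their means (weight / length). Sample:
  cycle 0 → 0: weight = 6, length = 1, mean = 6/1 ≈ 6.000
  cycle 1 → 1: weight = 8, length = 1, mean = 8/1 ≈ 8.000
  cycle 0 → 1 → 0: weight = 4, length = 2, mean = 4/2 ≈ 2.000
  cycle 1 → 0 → 1: weight = 4, length = 2, mean = 4/2 ≈ 2.000
Minimum mean = 2.000, attained e.g. along the cycle 0 → 1 → 0 with weight 4 and length 2. So λ(A) = 4/2 = 2.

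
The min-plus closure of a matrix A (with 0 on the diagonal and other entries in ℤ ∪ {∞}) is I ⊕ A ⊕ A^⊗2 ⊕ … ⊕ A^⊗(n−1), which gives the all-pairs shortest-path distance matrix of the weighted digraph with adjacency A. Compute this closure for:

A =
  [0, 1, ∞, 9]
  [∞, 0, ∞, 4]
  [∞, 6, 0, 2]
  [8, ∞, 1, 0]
Closure =
  [0, 1, 6, 5]
  [12, 0, 5, 4]
  [10, 6, 0, 2]
  [8, 7, 1, 0]

This is the Floyd-Warshall all-pairs shortest-path computation. For each intermediate vertex k = 0, 1, …, 3, update dist[i][j] ← min(dist[i][j], dist[i][k] + dist[k][j]). The final matrix gives, for each (i, j), the minimum total weight of any directed path from i to j (possibly empty when i = j).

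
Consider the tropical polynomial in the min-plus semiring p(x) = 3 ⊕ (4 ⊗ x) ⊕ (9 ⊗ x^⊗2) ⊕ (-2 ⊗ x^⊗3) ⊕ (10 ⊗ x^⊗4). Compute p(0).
p(0) = -2

A tropical monomial a ⊗ x^⊗i evaluates to a + i · x. Evaluating each term at x = 0:
  Term 0 contributes 3 + 0 · 0 = 3
  Term 1 contributes 4 + 1 · 0 = 4
  Term 2 contributes 9 + 2 · 0 = 9
  Term 3 contributes -2 + 3 · 0 = -2
  Term 4 contributes 10 + 4 · 0 = 10
p(0) = ⊕ of these = min[3, 4, 9, -2, 10] = -2.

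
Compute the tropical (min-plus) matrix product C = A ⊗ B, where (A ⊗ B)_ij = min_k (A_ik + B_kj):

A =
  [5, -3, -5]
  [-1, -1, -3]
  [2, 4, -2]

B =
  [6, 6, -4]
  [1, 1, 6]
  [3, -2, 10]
A ⊗ B =
  [-2, -7, 1]
  [0, -5, -5]
  [1, -4, -2]

Apply the min-plus product entry-by-entry:
  C[0][0] = min over k of (A[0][0] + B[0][0] = 5 + 6 = 11, A[0][1] + B[1][0] = -3 + 1 = -2, A[0][2] + B[2][0] = -5 + 3 = -2) = -2 (attained at k = 1)
  C[0][1] = min over k of (A[0][0] + B[0][1] = 5 + 6 = 11, A[0][1] + B[1][1] = -3 + 1 = -2, A[0][2] + B[2][1] = -5 + -2 = -7) = -7 (attained at k = 2)
  C[0][2] = min over k of (A[0][0] + B[0][2] = 5 + -4 = 1, A[0][1] + B[1][2] = -3 + 6 = 3, A[0][2] + B[2][2] = -5 + 10 = 5) = 1 (attained at k = 0)
  C[1][0] = min over k of (A[1][0] + B[0][0] = -1 + 6 = 5, A[1][1] + B[1][0] = -1 + 1 = 0, A[1][2] + B[2][0] = -3 + 3 = 0) = 0 (attained at k = 1)
  C[1][1] = min over k of (A[1][0] + B[0][1] = -1 + 6 = 5, A[1][1] + B[1][1] = -1 + 1 = 0, A[1][2] + B[2][1] = -3 + -2 = -5) = -5 (attained at k = 2)
  C[1][2] = min over k of (A[1][0] + B[0][2] = -1 + -4 = -5, A[1][1] + B[1][2] = -1 + 6 = 5, A[1][2] + B[2][2] = -3 + 10 = 7) = -5 (attained at k = 0)
  C[2][0] = min over k of (A[2][0] + B[0][0] = 2 + 6 = 8, A[2][1] + B[1][0] = 4 + 1 = 5, A[2][2] + B[2][0] = -2 + 3 = 1) = 1 (attained at k = 2)
  C[2][1] = min over k of (A[2][0] + B[0][1] = 2 + 6 = 8, A[2][1] + B[1][1] = 4 + 1 = 5, A[2][2] + B[2][1] = -2 + -2 = -4) = -4 (attained at k = 2)
  C[2][2] = min over k of (A[2][0] + B[0][2] = 2 + -4 = -2, A[2][1] + B[1][2] = 4 + 6 = 10, A[2][2] + B[2][2] = -2 + 10 = 8) = -2 (attained at k = 0)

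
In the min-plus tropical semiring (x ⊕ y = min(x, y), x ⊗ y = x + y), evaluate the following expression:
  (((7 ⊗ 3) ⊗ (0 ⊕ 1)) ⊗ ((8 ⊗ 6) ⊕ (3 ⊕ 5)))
(((7 ⊗ 3) ⊗ (0 ⊕ 1)) ⊗ ((8 ⊗ 6) ⊕ (3 ⊕ 5))) = 13

Expand innermost to outermost. Recall ⊕ takes the minimum of its arguments and ⊗ takes their sum. Working out the expression (((7 ⊗ 3) ⊗ (0 ⊕ 1)) ⊗ ((8 ⊗ 6) ⊕ (3 ⊕ 5))) gives 13.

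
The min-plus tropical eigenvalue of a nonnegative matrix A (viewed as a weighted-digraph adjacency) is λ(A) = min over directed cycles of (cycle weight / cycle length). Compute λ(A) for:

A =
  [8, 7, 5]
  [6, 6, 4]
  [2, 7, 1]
λ(A) = 1

Enumerate directed cycles and compute their means (weight / length). Sample:
  cycle 0 → 0: weight = 8, length = 1, mean = 8/1 ≈ 8.000
  cycle 1 → 1: weight = 6, length = 1, mean = 6/1 ≈ 6.000
  cycle 2 → 2: weight = 1, length = 1, mean = 1/1 ≈ 1.000
  cycle 0 → 1 → 0: weight = 13, length = 2, mean = 13/2 ≈ 6.500
  cycle 0 → 2 → 0: weight = 7, length = 2, mean = 7/2 ≈ 3.500
  cycle 1 → 0 → 1: weight = 13, length = 2, mean = 13/2 ≈ 6.500
Minimum mean = 1.000, attained e.g. along the cycle 2 → 2 with weight 1 and length 1. So λ(A) = 1/1 = 1.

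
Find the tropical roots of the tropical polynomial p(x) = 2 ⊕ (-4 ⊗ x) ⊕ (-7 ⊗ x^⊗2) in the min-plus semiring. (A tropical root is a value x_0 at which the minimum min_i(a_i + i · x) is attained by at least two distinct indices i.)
Roots: {3, 6}

Each tropical root is a break point of the lower envelope of the lines y = a_i + i · x (there are 3 lines, with slopes 0, 1, ..., 2). Only the lines that attain the minimum somewhere contribute to roots; other lines are dominated. Here the surviving (envelope) indices are i = 2, i = 1, i = 0.
Intersections between consecutive envelope lines give the roots: for adjacent envelope indices i < j the intersection is x = (a_i − a_j) / (j − i). Reading off the sorted break points: {3, 6}.
Verification: at each break x_0, at least two indices attain the minimum of min_i(a_i + i · x_0).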